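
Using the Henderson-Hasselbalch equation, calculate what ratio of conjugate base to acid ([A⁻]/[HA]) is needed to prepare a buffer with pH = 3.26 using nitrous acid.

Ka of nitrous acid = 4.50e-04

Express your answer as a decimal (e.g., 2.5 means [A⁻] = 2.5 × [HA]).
[A⁻]/[HA] = 0.819

pKa = −log(4.50e-04) = 3.3468. pH = pKa + log([A⁻]/[HA]). 3.26 = 3.3468 + log(ratio). log(ratio) = 3.26 − 3.3468 = -0.0868. ratio = 10^(-0.0868) = 0.819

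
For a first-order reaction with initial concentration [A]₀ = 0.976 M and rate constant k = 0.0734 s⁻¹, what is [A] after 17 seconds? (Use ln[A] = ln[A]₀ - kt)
0.2802 M

ln[A] = ln[A]₀ - k·t = ln(0.976) - (0.0734)·(17) = -0.0243 - 1.2478 = -1.2721
[A] = e^(-1.2721) = 0.2802 M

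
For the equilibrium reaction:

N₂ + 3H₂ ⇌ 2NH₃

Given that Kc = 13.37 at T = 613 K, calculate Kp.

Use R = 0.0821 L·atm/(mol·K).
K_p = 0.0053

Δn = (moles gaseous products) − (moles gaseous reactants) = -2
T = 613 K; RT = 0.0821 × 613 = 50.3273
Kp = Kc·(RT)^Δn = 13.37 × (50.3273)^-2 = 13.37 × 0.000394814 = 0.0053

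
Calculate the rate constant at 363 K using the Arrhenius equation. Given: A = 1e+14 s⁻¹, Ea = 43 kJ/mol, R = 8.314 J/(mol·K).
6.49e+07 s⁻¹

k = A·exp(-Ea/(R·T)) = 1e+14·exp(-43000/(8.314·363)) = 1e+14·exp(-14.2479) = 1e+14·6.4894e-07 = 6.49e+07 s⁻¹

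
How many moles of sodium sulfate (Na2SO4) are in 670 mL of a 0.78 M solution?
Moles = Molarity × Volume (L)
Moles = 0.78 M × 0.67 L = 0.5226 mol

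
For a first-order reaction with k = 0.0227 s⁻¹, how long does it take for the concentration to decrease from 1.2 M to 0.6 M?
30.54 s

From ln[A] = ln[A]₀ - k·t: t = ln([A]₀/[A])/k = ln(1.2/0.6)/0.0227 = ln(2.0000)/0.0227 = 0.6931/0.0227 = 30.54 s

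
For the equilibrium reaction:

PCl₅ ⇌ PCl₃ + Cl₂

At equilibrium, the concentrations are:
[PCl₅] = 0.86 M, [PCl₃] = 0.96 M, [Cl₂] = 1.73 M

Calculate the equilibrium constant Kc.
K_c = 1.9312

Kc = ([PCl₃] × [Cl₂]) / ([PCl₅])
   = ((0.96)·(1.73)) / ((0.86))
   = 1.6608 / 0.86 = 1.9312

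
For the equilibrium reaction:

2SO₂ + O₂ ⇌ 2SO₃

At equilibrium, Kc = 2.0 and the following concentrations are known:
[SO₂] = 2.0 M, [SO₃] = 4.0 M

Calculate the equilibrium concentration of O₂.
[O₂] = 2.0000 M

Kc = ([SO₃]^2) / ([SO₂]^2 × [O₂]) = 2.0
[O₂]^1 = (product terms)/(Kc · other reactant terms) = 16 / (2.0 · 4) = 2
[O₂] = 2.0000 M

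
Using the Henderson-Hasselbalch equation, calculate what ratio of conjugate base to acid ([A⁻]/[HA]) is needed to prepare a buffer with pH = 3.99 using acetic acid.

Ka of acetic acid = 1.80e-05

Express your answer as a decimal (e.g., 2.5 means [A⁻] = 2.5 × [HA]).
[A⁻]/[HA] = 0.176

pKa = −log(1.80e-05) = 4.7447. pH = pKa + log([A⁻]/[HA]). 3.99 = 4.7447 + log(ratio). log(ratio) = 3.99 − 4.7447 = -0.7547. ratio = 10^(-0.7547) = 0.176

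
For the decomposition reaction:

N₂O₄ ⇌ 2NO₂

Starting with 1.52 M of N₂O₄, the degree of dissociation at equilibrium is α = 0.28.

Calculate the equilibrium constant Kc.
K_c = 0.6620

x = α·[A]₀ = 0.28 × 1.52 = 0.4256 M dissociated.
At eq: [N₂O₄] = 1.52 − 0.4256 = 1.094 M; [NO₂] = 2x = 0.8512 M.
Kc = [NO₂]²/[N₂O₄] = (0.8512)²/1.094 = 0.662.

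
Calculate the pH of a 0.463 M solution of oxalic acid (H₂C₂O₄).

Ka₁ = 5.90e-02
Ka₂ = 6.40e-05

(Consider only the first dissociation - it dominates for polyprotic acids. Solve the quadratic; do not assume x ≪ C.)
pH = 0.86

x² + Ka₁·x − Ka₁·C = 0 with Ka₁ = 5.90e-02, C = 0.463.
x = (−Ka₁ + √(Ka₁² + 4·Ka₁·C))/2 = 1.3839e-01 M, so pH = 0.86.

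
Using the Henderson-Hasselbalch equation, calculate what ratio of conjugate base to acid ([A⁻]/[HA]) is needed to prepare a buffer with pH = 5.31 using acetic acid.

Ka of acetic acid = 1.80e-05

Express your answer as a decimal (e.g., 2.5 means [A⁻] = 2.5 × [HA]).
[A⁻]/[HA] = 3.675

pKa = −log(1.80e-05) = 4.7447. pH = pKa + log([A⁻]/[HA]). 5.31 = 4.7447 + log(ratio). log(ratio) = 5.31 − 4.7447 = 0.5653. ratio = 10^(0.5653) = 3.675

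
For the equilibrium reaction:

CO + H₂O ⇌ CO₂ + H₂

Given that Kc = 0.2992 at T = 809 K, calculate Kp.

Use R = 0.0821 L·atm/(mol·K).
K_p = 0.2992

Δn = (moles gaseous products) − (moles gaseous reactants) = 0
T = 809 K; RT = 0.0821 × 809 = 66.4189
Kp = Kc·(RT)^Δn = 0.2992 × (66.4189)^0 = 0.2992 × 1 = 0.2992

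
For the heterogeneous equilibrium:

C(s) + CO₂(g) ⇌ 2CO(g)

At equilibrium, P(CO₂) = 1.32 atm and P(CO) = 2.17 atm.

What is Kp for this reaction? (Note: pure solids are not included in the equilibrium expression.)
K_p = 3.567

Solid C is excluded.
Kp = P(CO)²/P(CO₂) = (2.17)²/1.32 = 4.709/1.32 = 3.567.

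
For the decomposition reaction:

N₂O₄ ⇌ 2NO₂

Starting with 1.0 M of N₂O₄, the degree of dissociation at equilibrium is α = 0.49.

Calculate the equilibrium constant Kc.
K_c = 1.8831

x = α·[A]₀ = 0.49 × 1.0 = 0.49 M dissociated.
At eq: [N₂O₄] = 1.0 − 0.49 = 0.51 M; [NO₂] = 2x = 0.98 M.
Kc = [NO₂]²/[N₂O₄] = (0.98)²/0.51 = 1.883.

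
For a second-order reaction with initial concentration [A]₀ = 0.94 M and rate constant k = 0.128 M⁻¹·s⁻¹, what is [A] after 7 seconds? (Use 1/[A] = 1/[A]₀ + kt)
0.5102 M

1/[A] = 1/[A]₀ + k·t = 1/0.94 + (0.128)·(7) = 1.0638 + 0.8960 = 1.9598
[A] = 1/1.9598 = 0.5102 M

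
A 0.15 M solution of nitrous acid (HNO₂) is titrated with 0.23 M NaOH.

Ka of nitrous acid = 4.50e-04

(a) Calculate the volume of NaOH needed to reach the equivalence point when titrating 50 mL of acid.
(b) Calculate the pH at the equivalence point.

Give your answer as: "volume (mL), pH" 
V = 32.6 mL, pH = 8.15

(a) At equivalence: moles acid = moles base.
moles acid = 0.15 × 0.05 = 0.0075 mol; V_NaOH = 0.0075/0.23 = 0.03261 L = 32.6 mL.
(b) At equivalence, all acid → conjugate base A⁻ at [A⁻] = 0.0075/0.08261 = 0.09079 M.
Kb = Kw/Ka = 1.0e-14/4.50e-04 = 2.222e-11; [OH⁻] = √(Kb·[A⁻]) = 1.420e-06; pOH = 5.85; pH = 14 − pOH = 8.15.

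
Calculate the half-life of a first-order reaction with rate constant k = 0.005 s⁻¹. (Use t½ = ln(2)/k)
138.63 s

t½ = ln(2)/k = 0.6931/0.005 = 138.63 s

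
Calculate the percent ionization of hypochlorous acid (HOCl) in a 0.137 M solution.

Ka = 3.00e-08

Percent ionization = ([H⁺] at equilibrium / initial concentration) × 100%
Percent ionization = 0.0468%

Let x = [H⁺]. Ka = x²/(C - x) ⇒ x² + (3.00e-08)x - (3.00e-08)(0.137) = 0. x = 6.4094e-05. Percent = (6.4094e-05/0.137) × 100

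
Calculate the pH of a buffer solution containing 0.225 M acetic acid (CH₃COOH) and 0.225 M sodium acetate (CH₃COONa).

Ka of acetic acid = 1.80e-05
pH = 4.74

pKa = -log(1.80e-05) = 4.74. pH = pKa + log([A⁻]/[HA]) = 4.74 + log(0.225/0.225)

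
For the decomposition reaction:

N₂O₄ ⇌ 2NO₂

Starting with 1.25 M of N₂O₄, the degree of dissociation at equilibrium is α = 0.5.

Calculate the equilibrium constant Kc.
K_c = 2.5000

x = α·[A]₀ = 0.5 × 1.25 = 0.625 M dissociated.
At eq: [N₂O₄] = 1.25 − 0.625 = 0.625 M; [NO₂] = 2x = 1.25 M.
Kc = [NO₂]²/[N₂O₄] = (1.25)²/0.625 = 2.5.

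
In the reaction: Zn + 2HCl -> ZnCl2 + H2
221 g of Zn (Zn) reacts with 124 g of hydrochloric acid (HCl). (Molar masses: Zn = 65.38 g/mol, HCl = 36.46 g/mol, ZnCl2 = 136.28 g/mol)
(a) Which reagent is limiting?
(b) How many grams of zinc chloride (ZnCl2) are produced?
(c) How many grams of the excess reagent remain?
(a) HCl, (b) 231.7 g, (c) 109.8 g

Moles of Zn = 221 g ÷ 65.38 g/mol = 3.38024 mol
Moles of HCl = 124 g ÷ 36.46 g/mol = 3.40099 mol
Moles ÷ coefficient: Zn: 3.38024/1 = 3.38, HCl: 3.40099/2 = 1.7
(a) HCl has the smaller value, so HCl is the limiting reagent.
(b) Moles of ZnCl2 = 3.40099 mol HCl × (1/2) = 1.70049 mol; mass = 1.70049 mol × 136.28 g/mol = 231.7 g
(c) Zn consumed = 3.40099 × (1/2) = 1.70049 mol; remaining = 3.38024 − 1.70049 = 1.67974 mol; mass = 1.67974 mol × 65.38 g/mol = 109.8 g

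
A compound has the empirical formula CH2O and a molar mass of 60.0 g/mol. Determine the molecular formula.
Empirical formula mass of CH2O = 30.03 g/mol
Multiplier = 60.0 / 30.03 ≈ 2
Molecular formula = (CH2O) × 2 = C2H4O2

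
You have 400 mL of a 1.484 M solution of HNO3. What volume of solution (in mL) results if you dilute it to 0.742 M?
Using M₁V₁ = M₂V₂:
1.484 × 400 = 0.742 × V₂
V₂ = (1.484 × 400) / 0.742 = 800 mL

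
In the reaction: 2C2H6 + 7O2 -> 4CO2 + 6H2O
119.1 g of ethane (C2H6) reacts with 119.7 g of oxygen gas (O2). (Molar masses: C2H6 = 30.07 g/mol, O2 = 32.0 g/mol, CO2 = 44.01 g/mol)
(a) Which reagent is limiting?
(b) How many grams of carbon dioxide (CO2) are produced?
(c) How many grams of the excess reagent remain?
(a) O2, (b) 94.07 g, (c) 86.96 g

Moles of C2H6 = 119.1 g ÷ 30.07 g/mol = 3.96076 mol
Moles of O2 = 119.7 g ÷ 32.0 g/mol = 3.74063 mol
Moles ÷ coefficient: C2H6: 3.96076/2 = 1.98, O2: 3.74063/7 = 0.5344
(a) O2 has the smaller value, so O2 is the limiting reagent.
(b) Moles of CO2 = 3.74063 mol O2 × (4/7) = 2.1375 mol; mass = 2.1375 mol × 44.01 g/mol = 94.07 g
(c) C2H6 consumed = 3.74063 × (2/7) = 1.06875 mol; remaining = 3.96076 − 1.06875 = 2.89201 mol; mass = 2.89201 mol × 30.07 g/mol = 86.96 g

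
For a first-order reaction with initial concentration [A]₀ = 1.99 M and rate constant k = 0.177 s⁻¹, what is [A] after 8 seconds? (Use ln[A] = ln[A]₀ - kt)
0.4829 M

ln[A] = ln[A]₀ - k·t = ln(1.99) - (0.177)·(8) = 0.6881 - 1.4160 = -0.7279
[A] = e^(-0.7279) = 0.4829 M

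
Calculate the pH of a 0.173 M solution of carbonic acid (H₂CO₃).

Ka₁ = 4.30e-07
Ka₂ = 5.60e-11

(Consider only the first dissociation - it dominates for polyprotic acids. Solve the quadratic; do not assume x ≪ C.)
pH = 3.56

x² + Ka₁·x − Ka₁·C = 0 with Ka₁ = 4.30e-07, C = 0.173.
x = (−Ka₁ + √(Ka₁² + 4·Ka₁·C))/2 = 2.7253e-04 M, so pH = 3.56.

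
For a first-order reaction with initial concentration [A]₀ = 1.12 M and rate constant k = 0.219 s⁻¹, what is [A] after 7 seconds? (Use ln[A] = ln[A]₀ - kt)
0.2418 M

ln[A] = ln[A]₀ - k·t = ln(1.12) - (0.219)·(7) = 0.1133 - 1.5330 = -1.4197
[A] = e^(-1.4197) = 0.2418 M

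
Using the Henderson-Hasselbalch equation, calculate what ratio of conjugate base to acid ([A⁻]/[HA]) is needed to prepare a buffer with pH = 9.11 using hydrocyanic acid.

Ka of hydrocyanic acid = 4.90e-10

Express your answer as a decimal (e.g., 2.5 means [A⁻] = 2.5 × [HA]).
[A⁻]/[HA] = 0.631

pKa = −log(4.90e-10) = 9.3098. pH = pKa + log([A⁻]/[HA]). 9.11 = 9.3098 + log(ratio). log(ratio) = 9.11 − 9.3098 = -0.1998. ratio = 10^(-0.1998) = 0.631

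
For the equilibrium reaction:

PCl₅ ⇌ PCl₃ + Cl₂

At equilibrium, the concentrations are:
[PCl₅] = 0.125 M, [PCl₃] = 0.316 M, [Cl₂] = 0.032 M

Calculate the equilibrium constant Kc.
K_c = 0.0809

Kc = ([PCl₃] × [Cl₂]) / ([PCl₅])
   = ((0.316)·(0.032)) / ((0.125))
   = 0.010112 / 0.125 = 0.0809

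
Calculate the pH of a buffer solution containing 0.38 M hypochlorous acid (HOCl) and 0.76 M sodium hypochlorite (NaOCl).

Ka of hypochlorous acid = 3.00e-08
pH = 7.82

pKa = -log(3.00e-08) = 7.52. pH = pKa + log([A⁻]/[HA]) = 7.52 + log(0.76/0.38)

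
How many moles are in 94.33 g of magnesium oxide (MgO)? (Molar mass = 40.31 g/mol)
Moles = 94.33 g ÷ 40.31 g/mol = 2.34 mol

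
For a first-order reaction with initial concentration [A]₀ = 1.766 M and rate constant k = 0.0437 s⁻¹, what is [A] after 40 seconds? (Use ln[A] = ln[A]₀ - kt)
0.3075 M

ln[A] = ln[A]₀ - k·t = ln(1.766) - (0.0437)·(40) = 0.5687 - 1.7480 = -1.1793
[A] = e^(-1.1793) = 0.3075 M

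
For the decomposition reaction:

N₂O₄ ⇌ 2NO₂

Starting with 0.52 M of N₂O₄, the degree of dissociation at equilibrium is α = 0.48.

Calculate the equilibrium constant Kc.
K_c = 0.9216

x = α·[A]₀ = 0.48 × 0.52 = 0.2496 M dissociated.
At eq: [N₂O₄] = 0.52 − 0.2496 = 0.2704 M; [NO₂] = 2x = 0.4992 M.
Kc = [NO₂]²/[N₂O₄] = (0.4992)²/0.2704 = 0.9216.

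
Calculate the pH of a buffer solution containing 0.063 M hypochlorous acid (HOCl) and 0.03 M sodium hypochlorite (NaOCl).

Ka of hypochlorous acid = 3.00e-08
pH = 7.20

pKa = -log(3.00e-08) = 7.52. pH = pKa + log([A⁻]/[HA]) = 7.52 + log(0.03/0.063)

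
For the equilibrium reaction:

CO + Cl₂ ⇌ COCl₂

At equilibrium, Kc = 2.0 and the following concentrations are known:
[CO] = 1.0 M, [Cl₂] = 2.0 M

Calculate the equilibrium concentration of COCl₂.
[COCl₂] = 4.0000 M

Kc = ([COCl₂]) / ([CO] × [Cl₂]) = 2.0
[COCl₂]^1 = Kc · (reactant terms)/(other product terms) = 2.0 · 2 / 1 = 4
[COCl₂] = 4.0000 M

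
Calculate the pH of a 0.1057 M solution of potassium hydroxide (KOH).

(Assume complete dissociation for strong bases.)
pH = 13.02

[OH⁻] = 0.1057 M for strong base. pOH = -log[OH⁻] = 0.98, pH = 14 - pOH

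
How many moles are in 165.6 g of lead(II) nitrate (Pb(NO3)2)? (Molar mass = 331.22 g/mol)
Moles = 165.6 g ÷ 331.22 g/mol = 0.5 mol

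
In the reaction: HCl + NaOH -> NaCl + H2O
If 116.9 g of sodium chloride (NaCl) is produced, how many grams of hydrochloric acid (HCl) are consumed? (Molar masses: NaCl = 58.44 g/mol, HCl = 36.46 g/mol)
Moles of NaCl = 116.9 g ÷ 58.44 g/mol = 2.00034 mol
Mole ratio: 1 mol HCl / 1 mol NaCl
Moles of HCl = 2.00034 × (1/1) = 2.00034 mol
Mass of HCl = 2.00034 mol × 36.46 g/mol = 72.93 g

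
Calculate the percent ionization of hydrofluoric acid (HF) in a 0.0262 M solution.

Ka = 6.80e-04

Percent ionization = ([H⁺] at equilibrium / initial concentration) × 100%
Percent ionization = 14.9%

Let x = [H⁺]. Ka = x²/(C - x) ⇒ x² + (6.80e-04)x - (6.80e-04)(0.0262) = 0. x = 3.8946e-03. Percent = (3.8946e-03/0.0262) × 100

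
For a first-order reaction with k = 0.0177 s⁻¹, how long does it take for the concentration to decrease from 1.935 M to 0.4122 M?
87.36 s

From ln[A] = ln[A]₀ - k·t: t = ln([A]₀/[A])/k = ln(1.935/0.4122)/0.0177 = ln(4.6943)/0.0177 = 1.5464/0.0177 = 87.36 s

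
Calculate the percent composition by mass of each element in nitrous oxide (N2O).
N: 63.65%, O: 36.35%

Molar mass of N2O = 44.02 g/mol
% N = (2 × 14.01) / 44.02 × 100% = 28.02 / 44.02 × 100% = 63.65%
% O = (1 × 16.0) / 44.02 × 100% = 16 / 44.02 × 100% = 36.35%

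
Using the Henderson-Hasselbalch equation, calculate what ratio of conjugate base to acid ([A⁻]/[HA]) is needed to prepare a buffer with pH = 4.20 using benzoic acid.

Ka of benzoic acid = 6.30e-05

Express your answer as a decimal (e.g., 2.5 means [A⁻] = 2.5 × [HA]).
[A⁻]/[HA] = 0.998

pKa = −log(6.30e-05) = 4.2007. pH = pKa + log([A⁻]/[HA]). 4.20 = 4.2007 + log(ratio). log(ratio) = 4.20 − 4.2007 = -0.0007. ratio = 10^(-0.0007) = 0.998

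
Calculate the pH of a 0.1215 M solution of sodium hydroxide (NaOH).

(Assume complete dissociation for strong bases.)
pH = 13.08

[OH⁻] = 0.1215 M for strong base. pOH = -log[OH⁻] = 0.92, pH = 14 - pOH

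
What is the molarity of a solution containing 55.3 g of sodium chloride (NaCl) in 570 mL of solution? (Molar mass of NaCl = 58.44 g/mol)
Moles of NaCl = 55.3 g ÷ 58.44 g/mol = 0.94627 mol
Volume = 570 mL = 0.57 L
Molarity = 0.94627 mol ÷ 0.57 L = 1.66 M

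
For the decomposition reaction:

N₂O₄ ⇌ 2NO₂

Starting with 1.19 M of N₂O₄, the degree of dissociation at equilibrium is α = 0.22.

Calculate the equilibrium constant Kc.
K_c = 0.2954

x = α·[A]₀ = 0.22 × 1.19 = 0.2618 M dissociated.
At eq: [N₂O₄] = 1.19 − 0.2618 = 0.9282 M; [NO₂] = 2x = 0.5236 M.
Kc = [NO₂]²/[N₂O₄] = (0.5236)²/0.9282 = 0.2954.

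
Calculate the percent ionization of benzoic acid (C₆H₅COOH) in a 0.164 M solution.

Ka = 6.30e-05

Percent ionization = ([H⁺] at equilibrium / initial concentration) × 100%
Percent ionization = 1.94%

Let x = [H⁺]. Ka = x²/(C - x) ⇒ x² + (6.30e-05)x - (6.30e-05)(0.164) = 0. x = 3.1830e-03. Percent = (3.1830e-03/0.164) × 100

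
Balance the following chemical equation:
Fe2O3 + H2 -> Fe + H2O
Balanced equation:
Fe2O3 + 3H2 -> 2Fe + 3H2O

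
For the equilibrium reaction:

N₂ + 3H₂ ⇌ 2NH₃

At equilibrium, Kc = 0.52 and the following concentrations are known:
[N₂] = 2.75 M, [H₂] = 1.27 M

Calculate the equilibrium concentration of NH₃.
[NH₃] = 1.7115 M

Kc = ([NH₃]^2) / ([N₂] × [H₂]^3) = 0.52
[NH₃]^2 = Kc · (reactant terms)/(other product terms) = 0.52 · 5.6331 / 1 = 2.9292
[NH₃] = (2.9292)^(1/2) = 1.7115 M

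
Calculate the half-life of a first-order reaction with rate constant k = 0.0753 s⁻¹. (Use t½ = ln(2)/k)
9.21 s

t½ = ln(2)/k = 0.6931/0.0753 = 9.21 s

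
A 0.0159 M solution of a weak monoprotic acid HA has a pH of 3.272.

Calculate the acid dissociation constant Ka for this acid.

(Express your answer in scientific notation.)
K_a = 1.86e-05

[H⁺] = 10^(−pH) = 10^(−3.272) = 5.346e-04 M. For HA ⇌ H⁺ + A⁻, Ka = x²/(C − x) = (5.346e-04)²/(0.0159 − 5.346e-04) = 1.86e-05.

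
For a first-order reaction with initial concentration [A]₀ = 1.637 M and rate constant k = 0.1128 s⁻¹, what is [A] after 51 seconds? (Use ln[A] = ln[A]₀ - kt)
0.0052 M

ln[A] = ln[A]₀ - k·t = ln(1.637) - (0.1128)·(51) = 0.4929 - 5.7528 = -5.2599
[A] = e^(-5.2599) = 0.0052 M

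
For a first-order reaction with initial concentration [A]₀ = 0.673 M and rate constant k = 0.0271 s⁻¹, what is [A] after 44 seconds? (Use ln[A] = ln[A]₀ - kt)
0.2043 M

ln[A] = ln[A]₀ - k·t = ln(0.673) - (0.0271)·(44) = -0.3960 - 1.1924 = -1.5884
[A] = e^(-1.5884) = 0.2043 M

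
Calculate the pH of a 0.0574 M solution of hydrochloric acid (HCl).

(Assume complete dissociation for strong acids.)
pH = 1.24

[H⁺] = 0.0574 M for strong acid. pH = -log[H⁺] = -log(0.0574)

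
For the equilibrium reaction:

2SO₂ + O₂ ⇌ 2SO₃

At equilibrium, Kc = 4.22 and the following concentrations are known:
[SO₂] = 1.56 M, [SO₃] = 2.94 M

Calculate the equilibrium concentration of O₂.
[O₂] = 0.8417 M

Kc = ([SO₃]^2) / ([SO₂]^2 × [O₂]) = 4.22
[O₂]^1 = (product terms)/(Kc · other reactant terms) = 8.6436 / (4.22 · 2.4336) = 0.84165
[O₂] = 0.8417 M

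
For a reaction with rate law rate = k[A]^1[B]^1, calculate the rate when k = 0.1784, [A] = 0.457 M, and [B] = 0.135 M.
0.01101 M/s

rate = k·[A]^1·[B]^1 = 0.1784·(0.457)^1·(0.135)^1 = 0.1784·0.457·0.135 = 0.01101 M/s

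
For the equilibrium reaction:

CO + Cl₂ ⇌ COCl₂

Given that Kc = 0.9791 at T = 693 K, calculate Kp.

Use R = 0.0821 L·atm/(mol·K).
K_p = 0.0172

Δn = (moles gaseous products) − (moles gaseous reactants) = -1
T = 693 K; RT = 0.0821 × 693 = 56.8953
Kp = Kc·(RT)^Δn = 0.9791 × (56.8953)^-1 = 0.9791 × 0.0175761 = 0.0172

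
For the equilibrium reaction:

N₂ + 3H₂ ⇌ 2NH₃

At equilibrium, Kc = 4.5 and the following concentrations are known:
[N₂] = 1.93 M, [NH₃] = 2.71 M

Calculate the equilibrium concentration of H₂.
[H₂] = 0.9456 M

Kc = ([NH₃]^2) / ([N₂] × [H₂]^3) = 4.5
[H₂]^3 = (product terms)/(Kc · other reactant terms) = 7.3441 / (4.5 · 1.93) = 0.84561
[H₂] = (0.84561)^(1/3) = 0.9456 M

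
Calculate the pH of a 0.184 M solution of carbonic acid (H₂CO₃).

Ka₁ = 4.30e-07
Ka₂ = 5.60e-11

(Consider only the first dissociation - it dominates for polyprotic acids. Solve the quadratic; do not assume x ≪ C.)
pH = 3.55

x² + Ka₁·x − Ka₁·C = 0 with Ka₁ = 4.30e-07, C = 0.184.
x = (−Ka₁ + √(Ka₁² + 4·Ka₁·C))/2 = 2.8107e-04 M, so pH = 3.55.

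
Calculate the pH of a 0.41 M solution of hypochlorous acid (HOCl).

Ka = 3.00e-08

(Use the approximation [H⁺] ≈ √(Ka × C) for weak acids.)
pH = 3.96

[H⁺] = √(Ka × C) = √(3.00e-08 × 0.41) = 1.1091e-04. pH = -log(1.1091e-04)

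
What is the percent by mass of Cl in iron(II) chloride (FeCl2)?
Mass of Cl in formula = 35.45 × 2 = 70.9 g/mol
Molar mass = 126.75 g/mol
% Cl = (70.9/126.75) × 100% = 55.94%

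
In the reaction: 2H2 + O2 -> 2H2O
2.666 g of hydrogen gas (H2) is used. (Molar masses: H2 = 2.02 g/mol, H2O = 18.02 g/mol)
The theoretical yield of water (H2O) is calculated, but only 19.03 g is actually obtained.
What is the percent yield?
Moles of H2 = 2.666 g ÷ 2.02 g/mol = 1.3198 mol
Mole ratio: 2 mol H2O / 2 mol H2
Moles of H2O = 1.3198 × (2/2) = 1.3198 mol
Theoretical yield = 1.3198 mol × 18.02 g/mol = 23.783 g
Actual yield = 19.03 g
Percent yield = (19.03 / 23.783) × 100% = 80.0%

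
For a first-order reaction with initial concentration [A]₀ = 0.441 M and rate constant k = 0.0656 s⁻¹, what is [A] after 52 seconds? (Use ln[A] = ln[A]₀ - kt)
0.0146 M

ln[A] = ln[A]₀ - k·t = ln(0.441) - (0.0656)·(52) = -0.8187 - 3.4112 = -4.2299
[A] = e^(-4.2299) = 0.0146 M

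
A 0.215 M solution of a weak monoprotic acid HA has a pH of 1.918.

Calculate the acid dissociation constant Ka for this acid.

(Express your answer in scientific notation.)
K_a = 7.19e-04

[H⁺] = 10^(−pH) = 10^(−1.918) = 1.208e-02 M. For HA ⇌ H⁺ + A⁻, Ka = x²/(C − x) = (1.208e-02)²/(0.215 − 1.208e-02) = 7.19e-04.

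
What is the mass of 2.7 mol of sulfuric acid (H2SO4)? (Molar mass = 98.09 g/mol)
Mass = 2.7 mol × 98.09 g/mol = 264.8 g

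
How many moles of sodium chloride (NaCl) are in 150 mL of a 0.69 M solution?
Moles = Molarity × Volume (L)
Moles = 0.69 M × 0.15 L = 0.1035 mol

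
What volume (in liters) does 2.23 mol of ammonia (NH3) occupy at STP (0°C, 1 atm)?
At STP, 1 mol of gas occupies 22.4 L
Volume = 2.23 mol × 22.4 L/mol = 49.95 L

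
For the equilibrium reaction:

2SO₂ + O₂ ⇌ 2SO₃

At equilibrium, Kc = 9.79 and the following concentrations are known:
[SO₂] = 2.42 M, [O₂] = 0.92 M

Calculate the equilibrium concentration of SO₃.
[SO₃] = 7.2627 M

Kc = ([SO₃]^2) / ([SO₂]^2 × [O₂]) = 9.79
[SO₃]^2 = Kc · (reactant terms)/(other product terms) = 9.79 · 5.3879 / 1 = 52.747
[SO₃] = (52.747)^(1/2) = 7.2627 M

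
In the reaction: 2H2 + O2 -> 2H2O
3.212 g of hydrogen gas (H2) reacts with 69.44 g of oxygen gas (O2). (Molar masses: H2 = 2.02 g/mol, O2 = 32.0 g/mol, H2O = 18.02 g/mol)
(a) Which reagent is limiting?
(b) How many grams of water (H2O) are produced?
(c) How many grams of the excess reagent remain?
(a) H2, (b) 28.65 g, (c) 44 g

Moles of H2 = 3.212 g ÷ 2.02 g/mol = 1.5901 mol
Moles of O2 = 69.44 g ÷ 32.0 g/mol = 2.17 mol
Moles ÷ coefficient: H2: 1.5901/2 = 0.795, O2: 2.17/1 = 2.17
(a) H2 has the smaller value, so H2 is the limiting reagent.
(b) Moles of H2O = 1.5901 mol H2 × (2/2) = 1.5901 mol; mass = 1.5901 mol × 18.02 g/mol = 28.65 g
(c) O2 consumed = 1.5901 × (1/2) = 0.79505 mol; remaining = 2.17 − 0.79505 = 1.37495 mol; mass = 1.37495 mol × 32.0 g/mol = 44 g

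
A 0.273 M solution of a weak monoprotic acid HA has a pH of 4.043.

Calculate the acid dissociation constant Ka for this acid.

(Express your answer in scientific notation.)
K_a = 3.01e-08

[H⁺] = 10^(−pH) = 10^(−4.043) = 9.057e-05 M. For HA ⇌ H⁺ + A⁻, Ka = x²/(C − x) = (9.057e-05)²/(0.273 − 9.057e-05) = 3.01e-08.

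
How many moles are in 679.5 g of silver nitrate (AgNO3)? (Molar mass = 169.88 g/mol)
Moles = 679.5 g ÷ 169.88 g/mol = 4 mol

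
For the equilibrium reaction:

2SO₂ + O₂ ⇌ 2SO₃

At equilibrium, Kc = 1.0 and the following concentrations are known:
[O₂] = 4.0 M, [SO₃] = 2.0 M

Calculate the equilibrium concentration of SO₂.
[SO₂] = 1.0000 M

Kc = ([SO₃]^2) / ([SO₂]^2 × [O₂]) = 1.0
[SO₂]^2 = (product terms)/(Kc · other reactant terms) = 4 / (1.0 · 4) = 1
[SO₂] = (1)^(1/2) = 1.0000 M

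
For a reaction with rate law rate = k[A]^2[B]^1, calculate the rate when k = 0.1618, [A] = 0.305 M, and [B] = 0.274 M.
0.004124 M/s

rate = k·[A]^2·[B]^1 = 0.1618·(0.305)^2·(0.274)^1 = 0.1618·0.093025·0.274 = 0.004124 M/s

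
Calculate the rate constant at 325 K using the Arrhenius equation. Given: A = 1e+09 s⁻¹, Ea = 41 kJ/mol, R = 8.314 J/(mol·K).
2.57e+02 s⁻¹

k = A·exp(-Ea/(R·T)) = 1e+09·exp(-41000/(8.314·325)) = 1e+09·exp(-15.1737) = 1e+09·2.5714e-07 = 2.57e+02 s⁻¹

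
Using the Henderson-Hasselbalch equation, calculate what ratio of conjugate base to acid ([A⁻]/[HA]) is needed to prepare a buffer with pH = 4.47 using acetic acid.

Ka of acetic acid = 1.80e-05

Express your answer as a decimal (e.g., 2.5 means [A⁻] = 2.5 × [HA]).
[A⁻]/[HA] = 0.531

pKa = −log(1.80e-05) = 4.7447. pH = pKa + log([A⁻]/[HA]). 4.47 = 4.7447 + log(ratio). log(ratio) = 4.47 − 4.7447 = -0.2747. ratio = 10^(-0.2747) = 0.531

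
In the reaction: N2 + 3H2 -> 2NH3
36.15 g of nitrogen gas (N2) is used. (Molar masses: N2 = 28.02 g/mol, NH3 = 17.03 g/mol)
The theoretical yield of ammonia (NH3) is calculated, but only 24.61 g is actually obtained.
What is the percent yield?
Moles of N2 = 36.15 g ÷ 28.02 g/mol = 1.29015 mol
Mole ratio: 2 mol NH3 / 1 mol N2
Moles of NH3 = 1.29015 × (2/1) = 2.5803 mol
Theoretical yield = 2.5803 mol × 17.03 g/mol = 43.943 g
Actual yield = 24.61 g
Percent yield = (24.61 / 43.943) × 100% = 56.0%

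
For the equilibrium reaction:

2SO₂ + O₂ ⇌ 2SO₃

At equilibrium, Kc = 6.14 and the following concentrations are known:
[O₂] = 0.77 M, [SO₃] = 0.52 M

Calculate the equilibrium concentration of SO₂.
[SO₂] = 0.2392 M

Kc = ([SO₃]^2) / ([SO₂]^2 × [O₂]) = 6.14
[SO₂]^2 = (product terms)/(Kc · other reactant terms) = 0.2704 / (6.14 · 0.77) = 0.057194
[SO₂] = (0.057194)^(1/2) = 0.2392 M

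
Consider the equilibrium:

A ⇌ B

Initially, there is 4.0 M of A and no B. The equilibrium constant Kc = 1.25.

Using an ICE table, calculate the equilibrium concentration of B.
[B] = 2.222 M

ICE: [A] = 4.0 − x, [B] = x.
Kc = x/(4.0 − x) = 1.25 ⇒ x = 1.25·4.0/(1 + 1.25) = 5/2.25 = 2.222.
[B] = x = 2.222 M.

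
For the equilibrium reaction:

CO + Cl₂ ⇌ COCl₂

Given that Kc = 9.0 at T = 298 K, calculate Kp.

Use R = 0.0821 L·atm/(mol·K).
K_p = 0.3679

Δn = (moles gaseous products) − (moles gaseous reactants) = -1
T = 298 K; RT = 0.0821 × 298 = 24.4658
Kp = Kc·(RT)^Δn = 9.0 × (24.4658)^-1 = 9.0 × 0.0408734 = 0.3679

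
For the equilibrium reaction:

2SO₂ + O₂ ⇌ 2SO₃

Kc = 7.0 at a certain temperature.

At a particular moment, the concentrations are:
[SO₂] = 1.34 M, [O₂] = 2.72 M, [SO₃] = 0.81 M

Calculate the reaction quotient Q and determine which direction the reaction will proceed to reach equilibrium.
Q = 0.134, Q < K, reaction proceeds forward (toward products)

Q = ([SO₃]^2) / ([SO₂]^2 × [O₂])
  = ((0.81)^2) / ((1.34)^2·(2.72)) = 0.6561/4.884 = 0.1343
Since Q = 0.1343 < Kc = 7.0, the reaction proceeds forward (toward products) to reach equilibrium.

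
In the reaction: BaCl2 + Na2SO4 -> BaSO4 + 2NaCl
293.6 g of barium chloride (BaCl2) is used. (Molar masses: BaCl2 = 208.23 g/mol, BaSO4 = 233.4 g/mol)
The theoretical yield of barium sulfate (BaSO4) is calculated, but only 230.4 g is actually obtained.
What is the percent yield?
Moles of BaCl2 = 293.6 g ÷ 208.23 g/mol = 1.40998 mol
Mole ratio: 1 mol BaSO4 / 1 mol BaCl2
Moles of BaSO4 = 1.40998 × (1/1) = 1.40998 mol
Theoretical yield = 1.40998 mol × 233.4 g/mol = 329.09 g
Actual yield = 230.4 g
Percent yield = (230.4 / 329.09) × 100% = 70.0%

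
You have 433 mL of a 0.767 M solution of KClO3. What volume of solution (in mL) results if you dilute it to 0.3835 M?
Using M₁V₁ = M₂V₂:
0.767 × 433 = 0.3835 × V₂
V₂ = (0.767 × 433) / 0.3835 = 866 mL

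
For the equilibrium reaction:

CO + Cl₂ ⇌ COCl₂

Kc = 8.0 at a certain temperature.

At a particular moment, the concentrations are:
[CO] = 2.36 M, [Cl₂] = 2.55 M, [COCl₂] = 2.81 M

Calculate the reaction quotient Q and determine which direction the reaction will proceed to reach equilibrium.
Q = 0.467, Q < K, reaction proceeds forward (toward products)

Q = ([COCl₂]) / ([CO] × [Cl₂])
  = ((2.81)) / ((2.36)·(2.55)) = 2.81/6.018 = 0.4669
Since Q = 0.4669 < Kc = 8.0, the reaction proceeds forward (toward products) to reach equilibrium.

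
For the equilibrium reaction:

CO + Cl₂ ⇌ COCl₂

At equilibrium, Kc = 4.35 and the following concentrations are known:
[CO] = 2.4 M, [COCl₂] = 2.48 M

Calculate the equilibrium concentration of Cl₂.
[Cl₂] = 0.2375 M

Kc = ([COCl₂]) / ([CO] × [Cl₂]) = 4.35
[Cl₂]^1 = (product terms)/(Kc · other reactant terms) = 2.48 / (4.35 · 2.4) = 0.23755
[Cl₂] = 0.2375 M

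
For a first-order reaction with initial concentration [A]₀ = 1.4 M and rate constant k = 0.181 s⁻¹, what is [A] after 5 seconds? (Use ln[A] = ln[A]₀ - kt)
0.5664 M

ln[A] = ln[A]₀ - k·t = ln(1.4) - (0.181)·(5) = 0.3365 - 0.9050 = -0.5685
[A] = e^(-0.5685) = 0.5664 M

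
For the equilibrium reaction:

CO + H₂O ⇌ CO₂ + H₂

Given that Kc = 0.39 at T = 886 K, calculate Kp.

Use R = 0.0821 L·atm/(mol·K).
K_p = 0.3900

Δn = (moles gaseous products) − (moles gaseous reactants) = 0
T = 886 K; RT = 0.0821 × 886 = 72.7406
Kp = Kc·(RT)^Δn = 0.39 × (72.7406)^0 = 0.39 × 1 = 0.3900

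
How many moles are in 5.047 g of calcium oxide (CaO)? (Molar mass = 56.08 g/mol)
Moles = 5.047 g ÷ 56.08 g/mol = 0.09 mol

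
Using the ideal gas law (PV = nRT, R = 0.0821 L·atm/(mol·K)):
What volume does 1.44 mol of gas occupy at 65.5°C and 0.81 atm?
T = 65.5°C + 273.15 = 338.65 K
V = nRT/P = (1.44 × 0.0821 × 338.65) / 0.81
V = 49.43 L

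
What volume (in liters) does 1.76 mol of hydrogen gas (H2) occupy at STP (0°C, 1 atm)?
At STP, 1 mol of gas occupies 22.4 L
Volume = 1.76 mol × 22.4 L/mol = 39.42 L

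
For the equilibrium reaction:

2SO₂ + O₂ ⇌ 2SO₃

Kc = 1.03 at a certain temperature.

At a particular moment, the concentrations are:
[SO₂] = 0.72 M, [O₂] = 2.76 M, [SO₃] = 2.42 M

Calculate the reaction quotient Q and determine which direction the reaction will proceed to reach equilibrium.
Q = 4.093, Q > K, reaction proceeds reverse (toward reactants)

Q = ([SO₃]^2) / ([SO₂]^2 × [O₂])
  = ((2.42)^2) / ((0.72)^2·(2.76)) = 5.8564/1.4308 = 4.093
Since Q = 4.093 > Kc = 1.03, the reaction proceeds reverse (toward reactants) to reach equilibrium.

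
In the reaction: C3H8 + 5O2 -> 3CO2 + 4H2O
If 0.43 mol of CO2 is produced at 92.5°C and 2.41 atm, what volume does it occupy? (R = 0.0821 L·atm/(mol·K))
T = 92.5°C + 273.15 = 365.65 K
V = nRT/P = (0.43 × 0.0821 × 365.65) / 2.41
V = 5.36 L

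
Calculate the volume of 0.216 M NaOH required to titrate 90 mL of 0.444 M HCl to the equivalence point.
V_{base} = 185.0 mL

At equivalence: moles acid = moles base.
moles HCl = 0.444 M × 0.09 L = 0.03996 mol
V_NaOH = 0.03996 mol ÷ 0.216 M = 0.185 L = 185.0 mL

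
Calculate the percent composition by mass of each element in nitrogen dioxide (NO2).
N: 30.45%, O: 69.55%

Molar mass of NO2 = 46.01 g/mol
% N = (1 × 14.01) / 46.01 × 100% = 14.01 / 46.01 × 100% = 30.45%
% O = (2 × 16.0) / 46.01 × 100% = 32 / 46.01 × 100% = 69.55%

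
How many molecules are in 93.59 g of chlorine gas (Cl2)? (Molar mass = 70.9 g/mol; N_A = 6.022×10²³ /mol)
Moles = 93.59 g ÷ 70.9 g/mol = 1.32003 mol
Molecules = 1.32003 mol × 6.022×10²³ /mol = 7.949e+23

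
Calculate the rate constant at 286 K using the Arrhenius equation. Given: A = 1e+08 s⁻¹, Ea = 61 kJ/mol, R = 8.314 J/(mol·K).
7.22e-04 s⁻¹

k = A·exp(-Ea/(R·T)) = 1e+08·exp(-61000/(8.314·286)) = 1e+08·exp(-25.6539) = 1e+08·7.2218e-12 = 7.22e-04 s⁻¹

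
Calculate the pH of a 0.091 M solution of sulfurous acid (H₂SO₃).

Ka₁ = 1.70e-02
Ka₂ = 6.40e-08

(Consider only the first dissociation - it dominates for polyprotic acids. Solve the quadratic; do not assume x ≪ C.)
pH = 1.50

x² + Ka₁·x − Ka₁·C = 0 with Ka₁ = 1.70e-02, C = 0.091.
x = (−Ka₁ + √(Ka₁² + 4·Ka₁·C))/2 = 3.1740e-02 M, so pH = 1.50.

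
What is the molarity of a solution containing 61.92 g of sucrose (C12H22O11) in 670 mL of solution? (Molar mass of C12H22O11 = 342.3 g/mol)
Moles of C12H22O11 = 61.92 g ÷ 342.3 g/mol = 0.180894 mol
Volume = 670 mL = 0.67 L
Molarity = 0.180894 mol ÷ 0.67 L = 0.27 M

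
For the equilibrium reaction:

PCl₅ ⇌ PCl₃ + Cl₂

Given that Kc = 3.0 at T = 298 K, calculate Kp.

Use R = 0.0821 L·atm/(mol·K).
K_p = 73.3974

Δn = (moles gaseous products) − (moles gaseous reactants) = 1
T = 298 K; RT = 0.0821 × 298 = 24.4658
Kp = Kc·(RT)^Δn = 3.0 × (24.4658)^1 = 3.0 × 24.4658 = 73.3974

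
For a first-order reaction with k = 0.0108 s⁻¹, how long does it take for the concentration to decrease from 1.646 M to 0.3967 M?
131.75 s

From ln[A] = ln[A]₀ - k·t: t = ln([A]₀/[A])/k = ln(1.646/0.3967)/0.0108 = ln(4.1492)/0.0108 = 1.4229/0.0108 = 131.75 s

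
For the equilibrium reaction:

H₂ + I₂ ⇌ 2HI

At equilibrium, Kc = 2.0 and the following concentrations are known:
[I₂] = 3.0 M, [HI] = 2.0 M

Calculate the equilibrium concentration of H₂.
[H₂] = 0.6667 M

Kc = ([HI]^2) / ([H₂] × [I₂]) = 2.0
[H₂]^1 = (product terms)/(Kc · other reactant terms) = 4 / (2.0 · 3) = 0.66667
[H₂] = 0.6667 M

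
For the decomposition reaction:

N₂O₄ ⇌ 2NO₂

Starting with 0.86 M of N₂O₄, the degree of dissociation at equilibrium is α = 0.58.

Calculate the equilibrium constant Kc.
K_c = 2.7553

x = α·[A]₀ = 0.58 × 0.86 = 0.4988 M dissociated.
At eq: [N₂O₄] = 0.86 − 0.4988 = 0.3612 M; [NO₂] = 2x = 0.9976 M.
Kc = [NO₂]²/[N₂O₄] = (0.9976)²/0.3612 = 2.755.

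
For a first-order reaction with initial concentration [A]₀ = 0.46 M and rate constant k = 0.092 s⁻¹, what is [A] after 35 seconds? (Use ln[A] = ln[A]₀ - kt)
0.0184 M

ln[A] = ln[A]₀ - k·t = ln(0.46) - (0.092)·(35) = -0.7765 - 3.2200 = -3.9965
[A] = e^(-3.9965) = 0.0184 M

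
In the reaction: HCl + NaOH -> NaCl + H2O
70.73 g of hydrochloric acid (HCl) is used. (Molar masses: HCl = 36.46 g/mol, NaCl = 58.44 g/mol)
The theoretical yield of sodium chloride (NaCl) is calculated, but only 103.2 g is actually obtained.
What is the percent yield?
Moles of HCl = 70.73 g ÷ 36.46 g/mol = 1.93993 mol
Mole ratio: 1 mol NaCl / 1 mol HCl
Moles of NaCl = 1.93993 × (1/1) = 1.93993 mol
Theoretical yield = 1.93993 mol × 58.44 g/mol = 113.37 g
Actual yield = 103.2 g
Percent yield = (103.2 / 113.37) × 100% = 91.0%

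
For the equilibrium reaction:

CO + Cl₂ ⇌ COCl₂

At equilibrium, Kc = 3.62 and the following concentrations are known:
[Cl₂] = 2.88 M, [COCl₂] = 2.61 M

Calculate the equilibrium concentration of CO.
[CO] = 0.2503 M

Kc = ([COCl₂]) / ([CO] × [Cl₂]) = 3.62
[CO]^1 = (product terms)/(Kc · other reactant terms) = 2.61 / (3.62 · 2.88) = 0.25035
[CO] = 0.2503 M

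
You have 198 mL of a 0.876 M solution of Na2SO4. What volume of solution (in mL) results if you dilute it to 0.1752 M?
Using M₁V₁ = M₂V₂:
0.876 × 198 = 0.1752 × V₂
V₂ = (0.876 × 198) / 0.1752 = 990 mL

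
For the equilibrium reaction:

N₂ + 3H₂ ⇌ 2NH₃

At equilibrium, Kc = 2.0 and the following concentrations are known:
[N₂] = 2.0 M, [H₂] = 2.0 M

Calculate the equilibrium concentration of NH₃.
[NH₃] = 5.6569 M

Kc = ([NH₃]^2) / ([N₂] × [H₂]^3) = 2.0
[NH₃]^2 = Kc · (reactant terms)/(other product terms) = 2.0 · 16 / 1 = 32
[NH₃] = (32)^(1/2) = 5.6569 M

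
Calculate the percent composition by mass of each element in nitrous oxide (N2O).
N: 63.65%, O: 36.35%

Molar mass of N2O = 44.02 g/mol
% N = (2 × 14.01) / 44.02 × 100% = 28.02 / 44.02 × 100% = 63.65%
% O = (1 × 16.0) / 44.02 × 100% = 16 / 44.02 × 100% = 36.35%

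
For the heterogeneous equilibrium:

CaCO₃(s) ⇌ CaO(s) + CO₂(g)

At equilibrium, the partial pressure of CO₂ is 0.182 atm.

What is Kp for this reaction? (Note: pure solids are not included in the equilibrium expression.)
K_p = 0.182

Solids (CaCO₃, CaO) have activity 1 and are excluded.
Kp = P(CO₂) = 0.182.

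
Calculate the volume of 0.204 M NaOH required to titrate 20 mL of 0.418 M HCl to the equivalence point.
V_{base} = 41.0 mL

At equivalence: moles acid = moles base.
moles HCl = 0.418 M × 0.02 L = 0.00836 mol
V_NaOH = 0.00836 mol ÷ 0.204 M = 0.04098 L = 41.0 mL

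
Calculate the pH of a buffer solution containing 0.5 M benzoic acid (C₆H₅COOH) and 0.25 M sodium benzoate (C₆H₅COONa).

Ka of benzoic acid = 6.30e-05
pH = 3.90

pKa = -log(6.30e-05) = 4.20. pH = pKa + log([A⁻]/[HA]) = 4.20 + log(0.25/0.5)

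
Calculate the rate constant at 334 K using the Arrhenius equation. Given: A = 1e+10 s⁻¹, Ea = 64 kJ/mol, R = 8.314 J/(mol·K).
9.79e-01 s⁻¹

k = A·exp(-Ea/(R·T)) = 1e+10·exp(-64000/(8.314·334)) = 1e+10·exp(-23.0475) = 1e+10·9.7860e-11 = 9.79e-01 s⁻¹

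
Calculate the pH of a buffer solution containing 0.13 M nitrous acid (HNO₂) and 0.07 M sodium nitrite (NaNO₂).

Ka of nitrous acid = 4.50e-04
pH = 3.08

pKa = -log(4.50e-04) = 3.35. pH = pKa + log([A⁻]/[HA]) = 3.35 + log(0.07/0.13)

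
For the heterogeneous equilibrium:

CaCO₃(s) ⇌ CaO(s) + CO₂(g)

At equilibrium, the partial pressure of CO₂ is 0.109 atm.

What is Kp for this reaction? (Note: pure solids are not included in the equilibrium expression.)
K_p = 0.109

Solids (CaCO₃, CaO) have activity 1 and are excluded.
Kp = P(CO₂) = 0.109.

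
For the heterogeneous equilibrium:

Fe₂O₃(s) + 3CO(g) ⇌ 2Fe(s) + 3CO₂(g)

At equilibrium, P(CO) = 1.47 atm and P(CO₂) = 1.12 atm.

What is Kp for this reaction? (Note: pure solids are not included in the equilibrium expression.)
K_p = 0.442

Solids (Fe₂O₃, Fe) are excluded.
Kp = P(CO₂)³/P(CO)³ = (1.12)³/(1.47)³ = 1.405/3.177 = 0.442.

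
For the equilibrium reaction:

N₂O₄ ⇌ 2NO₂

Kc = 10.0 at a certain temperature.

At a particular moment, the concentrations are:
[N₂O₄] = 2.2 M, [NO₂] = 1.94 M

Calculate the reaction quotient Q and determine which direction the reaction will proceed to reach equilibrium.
Q = 1.711, Q < K, reaction proceeds forward (toward products)

Q = ([NO₂]^2) / ([N₂O₄])
  = ((1.94)^2) / ((2.2)) = 3.7636/2.2 = 1.711
Since Q = 1.711 < Kc = 10.0, the reaction proceeds forward (toward products) to reach equilibrium.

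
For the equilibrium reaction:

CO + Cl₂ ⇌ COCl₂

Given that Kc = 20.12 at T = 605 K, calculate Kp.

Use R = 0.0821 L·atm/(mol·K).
K_p = 0.4051

Δn = (moles gaseous products) − (moles gaseous reactants) = -1
T = 605 K; RT = 0.0821 × 605 = 49.6705
Kp = Kc·(RT)^Δn = 20.12 × (49.6705)^-1 = 20.12 × 0.0201327 = 0.4051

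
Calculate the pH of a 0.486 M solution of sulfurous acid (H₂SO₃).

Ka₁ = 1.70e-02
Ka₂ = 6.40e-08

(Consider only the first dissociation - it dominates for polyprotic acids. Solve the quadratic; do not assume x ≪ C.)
pH = 1.08

x² + Ka₁·x − Ka₁·C = 0 with Ka₁ = 1.70e-02, C = 0.486.
x = (−Ka₁ + √(Ka₁² + 4·Ka₁·C))/2 = 8.2792e-02 M, so pH = 1.08.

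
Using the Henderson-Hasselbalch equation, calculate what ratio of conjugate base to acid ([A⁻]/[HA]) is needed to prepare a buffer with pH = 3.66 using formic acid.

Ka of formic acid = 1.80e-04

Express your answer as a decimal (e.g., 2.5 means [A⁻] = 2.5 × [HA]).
[A⁻]/[HA] = 0.823

pKa = −log(1.80e-04) = 3.7447. pH = pKa + log([A⁻]/[HA]). 3.66 = 3.7447 + log(ratio). log(ratio) = 3.66 − 3.7447 = -0.0847. ratio = 10^(-0.0847) = 0.823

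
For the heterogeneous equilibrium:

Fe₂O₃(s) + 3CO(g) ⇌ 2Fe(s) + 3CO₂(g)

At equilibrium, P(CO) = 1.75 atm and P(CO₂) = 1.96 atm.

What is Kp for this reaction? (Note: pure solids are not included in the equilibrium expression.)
K_p = 1.405

Solids (Fe₂O₃, Fe) are excluded.
Kp = P(CO₂)³/P(CO)³ = (1.96)³/(1.75)³ = 7.53/5.359 = 1.405.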